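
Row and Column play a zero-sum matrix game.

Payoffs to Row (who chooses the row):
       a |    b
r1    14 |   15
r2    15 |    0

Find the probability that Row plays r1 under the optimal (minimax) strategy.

15/16

Row minima are 14 and 0, so Row's maximin is 14; column maxima are 15 and 15, so Column's minimax is 15. These differ, so the equilibrium is in mixed strategies.
Let Row play r1 with probability p. Column is indifferent when 14p + 15(1−p) = 15p, giving p = 15/16.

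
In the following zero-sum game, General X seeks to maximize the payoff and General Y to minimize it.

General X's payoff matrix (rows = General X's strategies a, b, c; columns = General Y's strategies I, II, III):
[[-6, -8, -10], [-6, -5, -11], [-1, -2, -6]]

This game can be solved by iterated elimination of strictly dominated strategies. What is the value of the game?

Column I is strictly dominated by III for General Y (-10<-6, -11<-6, -6<-1); eliminate I.
Row a is strictly dominated by row c (-2>-8, -6>-10); eliminate a.
Row b is strictly dominated by row c (-2>-5, -6>-11); eliminate b.
Column II is strictly dominated by III for General Y (-6<-2); eliminate II.
Only (c, III) remains, with payoff -6.

-6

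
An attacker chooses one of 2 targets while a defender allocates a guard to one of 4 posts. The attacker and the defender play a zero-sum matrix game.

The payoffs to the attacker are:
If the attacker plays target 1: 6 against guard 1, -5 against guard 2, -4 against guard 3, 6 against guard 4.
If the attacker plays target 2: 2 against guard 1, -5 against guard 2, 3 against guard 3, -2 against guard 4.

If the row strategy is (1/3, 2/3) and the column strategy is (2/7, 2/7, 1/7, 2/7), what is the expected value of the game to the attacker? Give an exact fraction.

Against (2/7, 2/7, 1/7, 2/7), each row's expected payoff is target 1: 10/7; target 2: -1.
Taking the (1/3, 2/3)-weighted average: (1/3)·(10/7) + (2/3)·(-1) = -4/21.

-4/21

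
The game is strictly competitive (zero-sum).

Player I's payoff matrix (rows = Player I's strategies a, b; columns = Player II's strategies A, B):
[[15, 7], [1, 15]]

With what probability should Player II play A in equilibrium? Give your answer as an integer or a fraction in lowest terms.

4/11

Row minima are 7 and 1, so Player I's maximin is 7; column maxima are 15 and 15, so Player II's minimax is 15. These differ, so the equilibrium is in mixed strategies.
Let Player II play A with probability q. Player I is indifferent when 15q + 7(1−q) = q + 15(1−q), giving q = 4/11.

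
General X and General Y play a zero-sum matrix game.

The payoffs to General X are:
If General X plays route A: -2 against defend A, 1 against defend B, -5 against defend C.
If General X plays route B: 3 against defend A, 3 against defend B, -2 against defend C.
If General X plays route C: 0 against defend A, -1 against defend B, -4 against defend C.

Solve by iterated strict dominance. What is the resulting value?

-2

Column defend A is strictly dominated by defend C for General Y (-5<-2, -2<3, -4<0); eliminate defend A.
Row route A is strictly dominated by row route B (3>1, -2>-5); eliminate route A.
Column defend B is strictly dominated by defend C for General Y (-2<3, -4<-1); eliminate defend B.
Row route C is strictly dominated by row route B (-2>-4); eliminate route C.
Only (route B, defend C) remains, with payoff -2.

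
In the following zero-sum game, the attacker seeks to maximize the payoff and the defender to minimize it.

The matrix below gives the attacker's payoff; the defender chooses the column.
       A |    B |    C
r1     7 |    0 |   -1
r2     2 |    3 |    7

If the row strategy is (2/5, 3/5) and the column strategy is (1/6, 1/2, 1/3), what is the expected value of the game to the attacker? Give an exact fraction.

17/6

Against (1/6, 1/2, 1/3), each row's expected payoff is r1: 5/6; r2: 25/6.
Taking the (2/5, 3/5)-weighted average: (2/5)·(5/6) + (3/5)·(25/6) = 17/6.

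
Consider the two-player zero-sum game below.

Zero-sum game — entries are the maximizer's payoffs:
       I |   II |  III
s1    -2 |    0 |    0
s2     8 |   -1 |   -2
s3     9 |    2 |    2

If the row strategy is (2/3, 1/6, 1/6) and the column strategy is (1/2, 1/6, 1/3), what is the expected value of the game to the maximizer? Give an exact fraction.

7/9

Against (1/2, 1/6, 1/3), each row's expected payoff is s1: -1; s2: 19/6; s3: 11/2.
Taking the (2/3, 1/6, 1/6)-weighted average: (2/3)·(-1) + (1/6)·(19/6) + (1/6)·(11/2) = 7/9.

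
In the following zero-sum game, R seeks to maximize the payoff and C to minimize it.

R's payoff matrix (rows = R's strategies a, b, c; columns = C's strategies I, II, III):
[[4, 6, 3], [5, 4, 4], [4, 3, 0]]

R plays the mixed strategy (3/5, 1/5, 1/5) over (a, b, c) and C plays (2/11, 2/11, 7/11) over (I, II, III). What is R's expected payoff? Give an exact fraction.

183/55

Against (2/11, 2/11, 7/11), each row's expected payoff is a: 41/11; b: 46/11; c: 14/11.
Taking the (3/5, 1/5, 1/5)-weighted average: (3/5)·(41/11) + (1/5)·(46/11) + (1/5)·(14/11) = 183/55.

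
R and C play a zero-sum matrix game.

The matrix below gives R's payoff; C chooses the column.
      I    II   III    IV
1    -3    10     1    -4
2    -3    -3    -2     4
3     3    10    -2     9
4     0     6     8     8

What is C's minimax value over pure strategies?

The worst case (largest entry) in each column is I: 3, II: 10, III: 8, IV: 9.
The best (smallest) of these is 3.

3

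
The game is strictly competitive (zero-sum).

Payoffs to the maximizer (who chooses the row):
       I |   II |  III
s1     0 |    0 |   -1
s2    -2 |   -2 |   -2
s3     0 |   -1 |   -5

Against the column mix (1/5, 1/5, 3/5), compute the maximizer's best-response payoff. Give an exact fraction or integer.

-3/5

s1: (0)·(1/5) + (0)·(1/5) + (-1)·(3/5) = -3/5.
s2: (-2)·(1/5) + (-2)·(1/5) + (-2)·(3/5) = -2.
s3: (0)·(1/5) + (-1)·(1/5) + (-5)·(3/5) = -16/5.
The best pure response is s1 with expected payoff -3/5.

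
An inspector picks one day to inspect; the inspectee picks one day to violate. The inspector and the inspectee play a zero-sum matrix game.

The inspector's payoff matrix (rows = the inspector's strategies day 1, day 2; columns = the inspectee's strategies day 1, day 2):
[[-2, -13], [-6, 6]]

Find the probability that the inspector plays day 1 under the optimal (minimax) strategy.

Row minima are -13 and -6, so the inspector's maximin is -6; column maxima are -2 and 6, so the inspectee's minimax is -2. These differ, so the equilibrium is in mixed strategies.
Let the inspector play day 1 with probability p. The inspectee is indifferent when −2p − 6(1−p) = −13p + 6(1−p), giving p = 12/23.

12/23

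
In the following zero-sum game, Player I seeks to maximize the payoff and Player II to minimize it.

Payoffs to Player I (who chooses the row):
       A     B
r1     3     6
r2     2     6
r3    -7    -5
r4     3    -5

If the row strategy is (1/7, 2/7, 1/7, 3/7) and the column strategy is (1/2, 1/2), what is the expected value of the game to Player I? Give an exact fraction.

1/2

Against (1/2, 1/2), each row's expected payoff is r1: 9/2; r2: 4; r3: -6; r4: -1.
Taking the (1/7, 2/7, 1/7, 3/7)-weighted average: (1/7)·(9/2) + (2/7)·(4) + (1/7)·(-6) + (3/7)·(-1) = 1/2.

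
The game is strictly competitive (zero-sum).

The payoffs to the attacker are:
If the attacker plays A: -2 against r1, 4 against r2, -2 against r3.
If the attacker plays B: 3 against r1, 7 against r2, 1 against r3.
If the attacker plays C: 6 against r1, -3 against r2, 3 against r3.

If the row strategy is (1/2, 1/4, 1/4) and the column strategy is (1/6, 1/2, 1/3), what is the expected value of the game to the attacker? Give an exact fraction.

Against (1/6, 1/2, 1/3), each row's expected payoff is A: 1; B: 13/3; C: 1/2.
Taking the (1/2, 1/4, 1/4)-weighted average: (1/2)·(1) + (1/4)·(13/3) + (1/4)·(1/2) = 41/24.

41/24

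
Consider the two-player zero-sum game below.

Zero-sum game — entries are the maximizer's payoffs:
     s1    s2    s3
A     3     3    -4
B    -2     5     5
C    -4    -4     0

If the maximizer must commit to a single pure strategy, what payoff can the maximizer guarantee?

The worst-case payoff for each row is A: -4, B: -2, C: -4.
The best of these is -2.

-2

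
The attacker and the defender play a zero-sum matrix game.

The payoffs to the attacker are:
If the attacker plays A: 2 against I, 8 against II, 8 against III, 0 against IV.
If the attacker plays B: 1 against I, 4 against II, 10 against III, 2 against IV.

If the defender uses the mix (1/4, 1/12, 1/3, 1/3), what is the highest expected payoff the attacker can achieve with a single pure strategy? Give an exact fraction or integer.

A: (2)·(1/4) + (8)·(1/12) + (8)·(1/3) + (0)·(1/3) = 23/6.
B: (1)·(1/4) + (4)·(1/12) + (10)·(1/3) + (2)·(1/3) = 55/12.
The best pure response is B with expected payoff 55/12.

55/12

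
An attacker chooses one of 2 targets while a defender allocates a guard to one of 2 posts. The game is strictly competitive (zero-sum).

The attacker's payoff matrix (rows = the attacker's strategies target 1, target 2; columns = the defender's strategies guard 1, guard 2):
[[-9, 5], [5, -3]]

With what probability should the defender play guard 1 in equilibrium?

4/11

Row minima are -9 and -3, so the attacker's maximin is -3; column maxima are 5 and 5, so the defender's minimax is 5. These differ, so the equilibrium is in mixed strategies.
Let the defender play guard 1 with probability q. The attacker is indifferent when −9q + 5(1−q) = 5q − 3(1−q), giving q = 4/11.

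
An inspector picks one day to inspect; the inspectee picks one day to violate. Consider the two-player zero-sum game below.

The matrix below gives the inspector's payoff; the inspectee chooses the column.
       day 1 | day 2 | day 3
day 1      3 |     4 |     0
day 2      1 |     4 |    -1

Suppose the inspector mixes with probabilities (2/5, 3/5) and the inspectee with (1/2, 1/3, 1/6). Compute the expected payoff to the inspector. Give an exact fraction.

32/15

Against (1/2, 1/3, 1/6), each row's expected payoff is day 1: 17/6; day 2: 5/3.
Taking the (2/5, 3/5)-weighted average: (2/5)·(17/6) + (3/5)·(5/3) = 32/15.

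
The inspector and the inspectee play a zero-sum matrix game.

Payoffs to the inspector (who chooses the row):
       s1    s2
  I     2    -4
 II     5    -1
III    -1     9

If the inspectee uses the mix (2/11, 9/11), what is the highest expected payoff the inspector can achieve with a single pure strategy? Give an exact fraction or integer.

I: (2)·(2/11) + (-4)·(9/11) = -32/11.
II: (5)·(2/11) + (-1)·(9/11) = 1/11.
III: (-1)·(2/11) + (9)·(9/11) = 79/11.
The best pure response is III with expected payoff 79/11.

79/11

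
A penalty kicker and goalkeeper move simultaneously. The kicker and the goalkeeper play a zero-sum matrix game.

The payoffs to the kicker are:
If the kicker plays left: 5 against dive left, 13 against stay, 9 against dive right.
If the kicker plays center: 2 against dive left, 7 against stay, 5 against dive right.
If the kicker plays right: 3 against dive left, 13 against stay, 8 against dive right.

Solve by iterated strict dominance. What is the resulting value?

Column dive right is strictly dominated by dive left for the goalkeeper (5<9, 2<5, 3<8); eliminate dive right.
Row center is strictly dominated by row left (5>2, 13>7); eliminate center.
Column stay is strictly dominated by dive left for the goalkeeper (5<13, 3<13); eliminate stay.
Row right is strictly dominated by row left (5>3); eliminate right.
Only (left, dive left) remains, with payoff 5.

5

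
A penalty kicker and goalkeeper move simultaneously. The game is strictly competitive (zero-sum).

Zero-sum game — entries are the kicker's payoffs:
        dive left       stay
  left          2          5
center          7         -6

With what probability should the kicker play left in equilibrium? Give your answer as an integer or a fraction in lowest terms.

13/16

Row minima are 2 and -6, so the kicker's maximin is 2; column maxima are 7 and 5, so the goalkeeper's minimax is 5. These differ, so the equilibrium is in mixed strategies.
Let the kicker play left with probability p. The goalkeeper is indifferent when 2p + 7(1−p) = 5p − 6(1−p), giving p = 13/16.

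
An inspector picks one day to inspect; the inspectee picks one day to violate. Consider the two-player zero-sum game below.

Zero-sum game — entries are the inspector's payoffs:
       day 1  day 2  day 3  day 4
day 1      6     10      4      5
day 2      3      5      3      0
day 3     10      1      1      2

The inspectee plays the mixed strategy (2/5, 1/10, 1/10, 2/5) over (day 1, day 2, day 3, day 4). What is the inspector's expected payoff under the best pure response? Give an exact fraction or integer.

day 1: (6)·(2/5) + (10)·(1/10) + (4)·(1/10) + (5)·(2/5) = 29/5.
day 2: (3)·(2/5) + (5)·(1/10) + (3)·(1/10) + (0)·(2/5) = 2.
day 3: (10)·(2/5) + (1)·(1/10) + (1)·(1/10) + (2)·(2/5) = 5.
The best pure response is day 1 with expected payoff 29/5.

29/5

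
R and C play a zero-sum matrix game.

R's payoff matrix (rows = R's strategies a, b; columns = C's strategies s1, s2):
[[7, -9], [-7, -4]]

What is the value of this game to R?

Row minima are -9 and -7, so R's maximin is -7; column maxima are 7 and -4, so C's minimax is -4. These differ, so the equilibrium is in mixed strategies.
Let R play a with probability p. C is indifferent when 7p − 7(1−p) = −9p − 4(1−p), giving p = 3/19.
Let C play s1 with probability q. R is indifferent when 7q − 9(1−q) = −7q − 4(1−q), giving q = 5/19.
The value is 7·(5/19) + (-9)·(14/19) = -91/19.

-91/19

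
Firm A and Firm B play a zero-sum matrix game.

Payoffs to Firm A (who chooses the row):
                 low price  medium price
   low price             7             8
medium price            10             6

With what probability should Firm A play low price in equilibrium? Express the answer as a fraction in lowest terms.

Row minima are 7 and 6, so Firm A's maximin is 7; column maxima are 10 and 8, so Firm B's minimax is 8. These differ, so the equilibrium is in mixed strategies.
Let Firm A play low price with probability p. Firm B is indifferent when 7p + 10(1−p) = 8p + 6(1−p), giving p = 4/5.

4/5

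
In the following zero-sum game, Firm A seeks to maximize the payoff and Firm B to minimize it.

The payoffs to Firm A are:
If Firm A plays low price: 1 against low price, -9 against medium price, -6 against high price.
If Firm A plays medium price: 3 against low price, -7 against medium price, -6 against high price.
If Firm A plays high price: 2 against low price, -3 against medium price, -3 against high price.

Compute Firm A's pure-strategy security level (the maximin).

-3

The worst-case payoff for each row is low price: -9, medium price: -7, high price: -3.
The best of these is -3.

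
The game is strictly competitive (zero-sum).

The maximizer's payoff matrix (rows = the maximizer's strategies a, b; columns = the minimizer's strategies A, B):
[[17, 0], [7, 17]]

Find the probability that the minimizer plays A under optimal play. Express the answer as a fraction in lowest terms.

Row minima are 0 and 7, so the maximizer's maximin is 7; column maxima are 17 and 17, so the minimizer's minimax is 17. These differ, so the equilibrium is in mixed strategies.
Let the minimizer play A with probability q. The maximizer is indifferent when 17q = 7q + 17(1−q), giving q = 17/27.

17/27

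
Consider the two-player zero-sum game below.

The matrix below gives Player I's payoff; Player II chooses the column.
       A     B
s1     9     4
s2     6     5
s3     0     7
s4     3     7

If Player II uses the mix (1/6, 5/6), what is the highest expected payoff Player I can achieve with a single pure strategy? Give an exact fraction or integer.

s1: (9)·(1/6) + (4)·(5/6) = 29/6.
s2: (6)·(1/6) + (5)·(5/6) = 31/6.
s3: (0)·(1/6) + (7)·(5/6) = 35/6.
s4: (3)·(1/6) + (7)·(5/6) = 19/3.
The best pure response is s4 with expected payoff 19/3.

19/3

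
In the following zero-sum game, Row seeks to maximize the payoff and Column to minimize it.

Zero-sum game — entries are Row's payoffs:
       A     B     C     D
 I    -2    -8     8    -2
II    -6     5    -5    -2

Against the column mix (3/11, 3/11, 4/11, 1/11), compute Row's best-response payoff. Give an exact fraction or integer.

I: (-2)·(3/11) + (-8)·(3/11) + (8)·(4/11) + (-2)·(1/11) = 0.
II: (-6)·(3/11) + (5)·(3/11) + (-5)·(4/11) + (-2)·(1/11) = -25/11.
The best pure response is I with expected payoff 0.

0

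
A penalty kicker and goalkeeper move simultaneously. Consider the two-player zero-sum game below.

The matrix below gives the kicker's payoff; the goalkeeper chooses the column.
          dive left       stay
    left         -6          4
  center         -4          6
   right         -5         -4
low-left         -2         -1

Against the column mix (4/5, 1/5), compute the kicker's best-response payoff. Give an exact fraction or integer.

-9/5

left: (-6)·(4/5) + (4)·(1/5) = -4.
center: (-4)·(4/5) + (6)·(1/5) = -2.
right: (-5)·(4/5) + (-4)·(1/5) = -24/5.
low-left: (-2)·(4/5) + (-1)·(1/5) = -9/5.
The best pure response is low-left with expected payoff -9/5.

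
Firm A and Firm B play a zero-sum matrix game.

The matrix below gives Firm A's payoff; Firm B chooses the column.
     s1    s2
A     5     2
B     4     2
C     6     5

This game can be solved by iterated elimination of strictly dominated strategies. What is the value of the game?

Row B is strictly dominated by row C (6>4, 5>2); eliminate B.
Column s1 is strictly dominated by s2 for Firm B (2<5, 5<6); eliminate s1.
Row A is strictly dominated by row C (5>2); eliminate A.
Only (C, s2) remains, with payoff 5.

5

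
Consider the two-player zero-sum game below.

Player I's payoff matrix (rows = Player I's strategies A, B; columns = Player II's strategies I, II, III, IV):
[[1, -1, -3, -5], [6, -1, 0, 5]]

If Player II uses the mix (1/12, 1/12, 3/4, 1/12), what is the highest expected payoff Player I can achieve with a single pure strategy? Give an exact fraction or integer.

5/6

A: (1)·(1/12) + (-1)·(1/12) + (-3)·(3/4) + (-5)·(1/12) = -8/3.
B: (6)·(1/12) + (-1)·(1/12) + (0)·(3/4) + (5)·(1/12) = 5/6.
The best pure response is B with expected payoff 5/6.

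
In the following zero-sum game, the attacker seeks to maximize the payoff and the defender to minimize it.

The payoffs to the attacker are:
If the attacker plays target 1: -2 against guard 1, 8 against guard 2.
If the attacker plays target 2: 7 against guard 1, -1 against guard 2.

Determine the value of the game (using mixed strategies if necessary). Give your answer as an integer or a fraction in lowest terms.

Row minima are -2 and -1, so the attacker's maximin is -1; column maxima are 7 and 8, so the defender's minimax is 7. These differ, so the equilibrium is in mixed strategies.
Let the attacker play target 1 with probability p. The defender is indifferent when −2p + 7(1−p) = 8p − (1−p), giving p = 4/9.
Let the defender play guard 1 with probability q. The attacker is indifferent when −2q + 8(1−q) = 7q − (1−q), giving q = 1/2.
The value is -2·(1/2) + (8)·(1/2) = 3.

3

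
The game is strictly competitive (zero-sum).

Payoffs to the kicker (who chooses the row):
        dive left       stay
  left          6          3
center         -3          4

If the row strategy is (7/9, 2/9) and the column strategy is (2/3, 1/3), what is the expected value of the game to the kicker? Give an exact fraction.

101/27

Against (2/3, 1/3), each row's expected payoff is left: 5; center: -2/3.
Taking the (7/9, 2/9)-weighted average: (7/9)·(5) + (2/9)·(-2/3) = 101/27.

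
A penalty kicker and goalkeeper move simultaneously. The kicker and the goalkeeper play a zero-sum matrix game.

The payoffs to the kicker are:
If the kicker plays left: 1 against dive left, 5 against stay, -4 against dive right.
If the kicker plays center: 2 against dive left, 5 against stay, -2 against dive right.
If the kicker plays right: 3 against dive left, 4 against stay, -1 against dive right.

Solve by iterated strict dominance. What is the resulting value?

Column stay is strictly dominated by dive left for the goalkeeper (1<5, 2<5, 3<4); eliminate stay.
Column dive left is strictly dominated by dive right for the goalkeeper (-4<1, -2<2, -1<3); eliminate dive left.
Row left is strictly dominated by row center (-2>-4); eliminate left.
Row center is strictly dominated by row right (-1>-2); eliminate center.
Only (right, dive right) remains, with payoff -1.

-1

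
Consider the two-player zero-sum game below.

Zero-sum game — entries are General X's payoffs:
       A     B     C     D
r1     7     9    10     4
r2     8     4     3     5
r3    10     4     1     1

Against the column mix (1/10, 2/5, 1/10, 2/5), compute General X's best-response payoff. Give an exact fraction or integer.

r1: (7)·(1/10) + (9)·(2/5) + (10)·(1/10) + (4)·(2/5) = 69/10.
r2: (8)·(1/10) + (4)·(2/5) + (3)·(1/10) + (5)·(2/5) = 47/10.
r3: (10)·(1/10) + (4)·(2/5) + (1)·(1/10) + (1)·(2/5) = 31/10.
The best pure response is r1 with expected payoff 69/10.

69/10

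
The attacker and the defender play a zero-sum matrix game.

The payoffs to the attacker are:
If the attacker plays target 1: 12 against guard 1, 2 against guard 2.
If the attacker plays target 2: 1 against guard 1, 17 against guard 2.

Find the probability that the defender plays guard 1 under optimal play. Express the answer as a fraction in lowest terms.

15/26

Row minima are 2 and 1, so the attacker's maximin is 2; column maxima are 12 and 17, so the defender's minimax is 12. These differ, so the equilibrium is in mixed strategies.
Let the defender play guard 1 with probability q. The attacker is indifferent when 12q + 2(1−q) = q + 17(1−q), giving q = 15/26.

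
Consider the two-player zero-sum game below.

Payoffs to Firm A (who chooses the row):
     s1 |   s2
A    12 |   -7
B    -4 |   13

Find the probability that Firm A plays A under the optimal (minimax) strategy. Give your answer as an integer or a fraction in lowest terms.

Row minima are -7 and -4, so Firm A's maximin is -4; column maxima are 12 and 13, so Firm B's minimax is 12. These differ, so the equilibrium is in mixed strategies.
Let Firm A play A with probability p. Firm B is indifferent when 12p − 4(1−p) = −7p + 13(1−p), giving p = 17/36.

17/36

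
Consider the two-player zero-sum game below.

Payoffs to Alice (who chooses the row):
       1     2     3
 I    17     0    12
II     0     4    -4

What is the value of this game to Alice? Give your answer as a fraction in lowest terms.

12/5

Column 1 is strictly dominated by 3 for Bob (it gives Alice more in every row).
The remaining 2×2 game on (I, II) × (2, 3) has no saddle point. Let Alice play I with probability p; indifference gives 4(1−p) = 12p − 4(1−p), so p = 2/5.
Similarly Bob's optimal q on 2 is 4/5, and the value is 0·(4/5) + (12)·(1/5) = 12/5.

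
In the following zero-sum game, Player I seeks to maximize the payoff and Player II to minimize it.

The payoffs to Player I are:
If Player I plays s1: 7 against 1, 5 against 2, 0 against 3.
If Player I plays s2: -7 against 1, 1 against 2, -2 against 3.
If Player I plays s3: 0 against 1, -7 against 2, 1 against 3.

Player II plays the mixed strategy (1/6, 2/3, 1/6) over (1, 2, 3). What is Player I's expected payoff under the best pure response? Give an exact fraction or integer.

9/2

s1: (7)·(1/6) + (5)·(2/3) + (0)·(1/6) = 9/2.
s2: (-7)·(1/6) + (1)·(2/3) + (-2)·(1/6) = -5/6.
s3: (0)·(1/6) + (-7)·(2/3) + (1)·(1/6) = -9/2.
The best pure response is s1 with expected payoff 9/2.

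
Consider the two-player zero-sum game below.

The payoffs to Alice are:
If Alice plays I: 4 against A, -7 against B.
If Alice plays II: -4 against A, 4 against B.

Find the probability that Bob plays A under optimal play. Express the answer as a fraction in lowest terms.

Row minima are -7 and -4, so Alice's maximin is -4; column maxima are 4 and 4, so Bob's minimax is 4. These differ, so the equilibrium is in mixed strategies.
Let Bob play A with probability q. Alice is indifferent when 4q − 7(1−q) = −4q + 4(1−q), giving q = 11/19.

11/19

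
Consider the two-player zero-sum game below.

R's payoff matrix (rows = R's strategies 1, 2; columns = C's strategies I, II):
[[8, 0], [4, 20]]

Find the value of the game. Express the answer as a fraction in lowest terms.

20/3

Row minima are 0 and 4, so R's maximin is 4; column maxima are 8 and 20, so C's minimax is 8. These differ, so the equilibrium is in mixed strategies.
Let R play 1 with probability p. C is indifferent when 8p + 4(1−p) = 20(1−p), giving p = 2/3.
Let C play I with probability q. R is indifferent when 8q = 4q + 20(1−q), giving q = 5/6.
The value is 8·(5/6) + (0)·(1/6) = 20/3.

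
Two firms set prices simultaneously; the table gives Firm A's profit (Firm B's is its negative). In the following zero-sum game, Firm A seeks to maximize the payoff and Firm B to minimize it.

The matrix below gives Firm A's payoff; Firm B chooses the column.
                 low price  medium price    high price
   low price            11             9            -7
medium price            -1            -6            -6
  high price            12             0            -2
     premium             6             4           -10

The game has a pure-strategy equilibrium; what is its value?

Row minima: -7, -6, -2, -10 → Firm A's maximin is -2.
Column maxima: 12, 9, -2 → Firm B's minimax is -2.
They coincide at (high price, high price), so the value is -2.

-2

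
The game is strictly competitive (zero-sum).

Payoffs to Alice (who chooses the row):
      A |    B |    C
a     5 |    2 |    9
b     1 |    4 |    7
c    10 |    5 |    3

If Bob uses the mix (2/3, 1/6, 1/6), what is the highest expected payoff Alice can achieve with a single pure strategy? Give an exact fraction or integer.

a: (5)·(2/3) + (2)·(1/6) + (9)·(1/6) = 31/6.
b: (1)·(2/3) + (4)·(1/6) + (7)·(1/6) = 5/2.
c: (10)·(2/3) + (5)·(1/6) + (3)·(1/6) = 8.
The best pure response is c with expected payoff 8.

8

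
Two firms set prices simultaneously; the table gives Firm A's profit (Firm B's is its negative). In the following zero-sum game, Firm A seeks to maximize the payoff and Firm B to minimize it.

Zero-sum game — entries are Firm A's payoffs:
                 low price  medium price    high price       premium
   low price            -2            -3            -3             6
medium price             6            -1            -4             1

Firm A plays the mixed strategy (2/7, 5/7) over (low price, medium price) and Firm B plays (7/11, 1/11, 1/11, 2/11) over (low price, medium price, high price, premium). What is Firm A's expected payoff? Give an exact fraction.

Against (7/11, 1/11, 1/11, 2/11), each row's expected payoff is low price: -8/11; medium price: 39/11.
Taking the (2/7, 5/7)-weighted average: (2/7)·(-8/11) + (5/7)·(39/11) = 179/77.

179/77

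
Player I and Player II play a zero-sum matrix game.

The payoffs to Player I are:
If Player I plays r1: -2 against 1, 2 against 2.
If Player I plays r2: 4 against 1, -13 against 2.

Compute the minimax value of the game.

-6/7

Row minima are -2 and -13, so Player I's maximin is -2; column maxima are 4 and 2, so Player II's minimax is 2. These differ, so the equilibrium is in mixed strategies.
Let Player I play r1 with probability p. Player II is indifferent when −2p + 4(1−p) = 2p − 13(1−p), giving p = 17/21.
Let Player II play 1 with probability q. Player I is indifferent when −2q + 2(1−q) = 4q − 13(1−q), giving q = 5/7.
The value is -2·(5/7) + (2)·(2/7) = -6/7.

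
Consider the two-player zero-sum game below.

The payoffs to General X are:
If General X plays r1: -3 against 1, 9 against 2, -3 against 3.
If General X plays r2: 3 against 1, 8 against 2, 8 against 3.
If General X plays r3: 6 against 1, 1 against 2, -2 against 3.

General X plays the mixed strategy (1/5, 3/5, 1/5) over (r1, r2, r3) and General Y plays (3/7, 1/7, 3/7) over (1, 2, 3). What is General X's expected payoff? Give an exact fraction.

Against (3/7, 1/7, 3/7), each row's expected payoff is r1: -9/7; r2: 41/7; r3: 13/7.
Taking the (1/5, 3/5, 1/5)-weighted average: (1/5)·(-9/7) + (3/5)·(41/7) + (1/5)·(13/7) = 127/35.

127/35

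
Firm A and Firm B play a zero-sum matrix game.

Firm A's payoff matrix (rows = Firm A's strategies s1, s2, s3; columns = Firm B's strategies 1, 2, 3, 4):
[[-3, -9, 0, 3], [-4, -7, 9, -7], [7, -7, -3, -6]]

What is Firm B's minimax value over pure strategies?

The worst case (largest entry) in each column is 1: 7, 2: -7, 3: 9, 4: 3.
The best (smallest) of these is -7.

-7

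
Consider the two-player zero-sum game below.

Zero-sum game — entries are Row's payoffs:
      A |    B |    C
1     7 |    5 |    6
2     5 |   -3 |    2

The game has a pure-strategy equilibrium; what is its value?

Row minima: 5, -3 → Row's maximin is 5.
Column maxima: 7, 5, 6 → Column's minimax is 5.
They coincide at (1, B), so the value is 5.

5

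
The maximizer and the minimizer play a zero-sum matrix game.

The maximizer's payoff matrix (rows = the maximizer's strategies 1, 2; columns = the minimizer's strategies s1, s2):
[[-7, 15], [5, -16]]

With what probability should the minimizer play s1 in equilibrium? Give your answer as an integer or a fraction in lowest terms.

Row minima are -7 and -16, so the maximizer's maximin is -7; column maxima are 5 and 15, so the minimizer's minimax is 5. These differ, so the equilibrium is in mixed strategies.
Let the minimizer play s1 with probability q. The maximizer is indifferent when −7q + 15(1−q) = 5q − 16(1−q), giving q = 31/43.

31/43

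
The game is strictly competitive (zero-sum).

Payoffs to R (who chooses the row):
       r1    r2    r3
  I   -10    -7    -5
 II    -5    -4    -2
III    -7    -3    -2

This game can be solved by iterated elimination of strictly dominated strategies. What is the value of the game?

-5

Column r2 is strictly dominated by r1 for C (-10<-7, -5<-4, -7<-3); eliminate r2.
Row I is strictly dominated by row II (-5>-10, -2>-5); eliminate I.
Column r3 is strictly dominated by r1 for C (-5<-2, -7<-2); eliminate r3.
Row III is strictly dominated by row II (-5>-7); eliminate III.
Only (II, r1) remains, with payoff -5.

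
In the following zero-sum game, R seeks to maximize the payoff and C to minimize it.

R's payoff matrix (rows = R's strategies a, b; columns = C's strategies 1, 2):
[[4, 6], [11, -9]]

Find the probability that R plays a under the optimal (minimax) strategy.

10/11

Row minima are 4 and -9, so R's maximin is 4; column maxima are 11 and 6, so C's minimax is 6. These differ, so the equilibrium is in mixed strategies.
Let R play a with probability p. C is indifferent when 4p + 11(1−p) = 6p − 9(1−p), giving p = 10/11.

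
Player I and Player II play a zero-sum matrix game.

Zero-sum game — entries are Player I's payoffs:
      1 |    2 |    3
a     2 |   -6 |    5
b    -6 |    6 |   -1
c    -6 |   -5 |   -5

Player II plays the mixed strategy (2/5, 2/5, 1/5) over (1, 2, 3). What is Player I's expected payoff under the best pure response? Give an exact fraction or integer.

-1/5

a: (2)·(2/5) + (-6)·(2/5) + (5)·(1/5) = -3/5.
b: (-6)·(2/5) + (6)·(2/5) + (-1)·(1/5) = -1/5.
c: (-6)·(2/5) + (-5)·(2/5) + (-5)·(1/5) = -27/5.
The best pure response is b with expected payoff -1/5.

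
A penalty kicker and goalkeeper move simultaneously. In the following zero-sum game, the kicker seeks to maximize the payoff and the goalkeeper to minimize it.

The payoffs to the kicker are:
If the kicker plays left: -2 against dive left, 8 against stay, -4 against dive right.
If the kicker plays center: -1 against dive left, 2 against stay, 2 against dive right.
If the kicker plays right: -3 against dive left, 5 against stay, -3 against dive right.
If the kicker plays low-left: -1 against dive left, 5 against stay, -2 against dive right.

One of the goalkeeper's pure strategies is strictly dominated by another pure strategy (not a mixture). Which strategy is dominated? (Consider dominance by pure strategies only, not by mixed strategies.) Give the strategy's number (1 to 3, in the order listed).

The goalkeeper prefers columns that give the kicker less. Compare stay with dive left: -2 < 8, -1 < 2, -3 < 5, -1 < 5.
So dive left strictly dominates stay for the goalkeeper; stay is strictly dominated.

2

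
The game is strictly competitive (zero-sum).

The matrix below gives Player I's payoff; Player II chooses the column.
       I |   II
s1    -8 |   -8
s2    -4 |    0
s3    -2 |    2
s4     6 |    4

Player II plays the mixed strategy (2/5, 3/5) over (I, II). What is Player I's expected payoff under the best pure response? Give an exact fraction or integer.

s1: (-8)·(2/5) + (-8)·(3/5) = -8.
s2: (-4)·(2/5) + (0)·(3/5) = -8/5.
s3: (-2)·(2/5) + (2)·(3/5) = 2/5.
s4: (6)·(2/5) + (4)·(3/5) = 24/5.
The best pure response is s4 with expected payoff 24/5.

24/5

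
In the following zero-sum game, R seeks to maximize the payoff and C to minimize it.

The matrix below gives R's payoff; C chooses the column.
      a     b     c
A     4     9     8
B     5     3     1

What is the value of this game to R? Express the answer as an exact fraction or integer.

Column b is strictly dominated by c for C (it gives R more in every row).
The remaining 2×2 game on (A, B) × (a, c) has no saddle point. Let R play A with probability p; indifference gives 4p + 5(1−p) = 8p + (1−p), so p = 1/2.
Similarly C's optimal q on a is 7/8, and the value is 4·(7/8) + (8)·(1/8) = 9/2.

9/2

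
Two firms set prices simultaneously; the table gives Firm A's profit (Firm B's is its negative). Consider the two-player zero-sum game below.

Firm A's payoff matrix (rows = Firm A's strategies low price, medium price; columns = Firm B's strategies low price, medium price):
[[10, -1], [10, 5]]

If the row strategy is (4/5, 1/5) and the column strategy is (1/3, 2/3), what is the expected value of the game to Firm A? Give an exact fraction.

Against (1/3, 2/3), each row's expected payoff is low price: 8/3; medium price: 20/3.
Taking the (4/5, 1/5)-weighted average: (4/5)·(8/3) + (1/5)·(20/3) = 52/15.

52/15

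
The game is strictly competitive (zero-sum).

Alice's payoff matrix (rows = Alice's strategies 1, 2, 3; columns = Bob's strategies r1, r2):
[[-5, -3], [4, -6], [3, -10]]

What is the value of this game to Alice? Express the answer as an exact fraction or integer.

-7/2

Row 3 is strictly dominated by row 2, so Alice never plays it.
The remaining 2×2 game on (1, 2) × (r1, r2) has no saddle point. Let Alice play 1 with probability p; indifference gives −5p + 4(1−p) = −3p − 6(1−p), so p = 5/6.
Similarly Bob's optimal q on r1 is 1/4, and the value is -5·(1/4) + (-3)·(3/4) = -7/2.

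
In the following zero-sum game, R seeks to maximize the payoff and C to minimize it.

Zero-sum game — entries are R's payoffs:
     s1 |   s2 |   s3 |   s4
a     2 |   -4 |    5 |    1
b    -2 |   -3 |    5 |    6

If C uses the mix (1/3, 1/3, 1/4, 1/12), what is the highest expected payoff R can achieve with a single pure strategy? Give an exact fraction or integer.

a: (2)·(1/3) + (-4)·(1/3) + (5)·(1/4) + (1)·(1/12) = 2/3.
b: (-2)·(1/3) + (-3)·(1/3) + (5)·(1/4) + (6)·(1/12) = 1/12.
The best pure response is a with expected payoff 2/3.

2/3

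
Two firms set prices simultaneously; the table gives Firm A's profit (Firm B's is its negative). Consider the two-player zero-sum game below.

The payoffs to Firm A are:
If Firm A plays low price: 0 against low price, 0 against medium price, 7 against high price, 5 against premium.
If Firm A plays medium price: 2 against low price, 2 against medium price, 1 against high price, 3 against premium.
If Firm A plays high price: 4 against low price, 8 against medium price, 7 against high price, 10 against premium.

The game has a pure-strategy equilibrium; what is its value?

4

Row minima: 0, 1, 4 → Firm A's maximin is 4.
Column maxima: 4, 8, 7, 10 → Firm B's minimax is 4.
They coincide at (high price, low price), so the value is 4.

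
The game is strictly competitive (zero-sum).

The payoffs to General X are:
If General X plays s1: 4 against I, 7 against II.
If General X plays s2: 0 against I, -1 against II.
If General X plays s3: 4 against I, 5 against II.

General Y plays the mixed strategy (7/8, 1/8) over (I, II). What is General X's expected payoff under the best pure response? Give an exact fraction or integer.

s1: (4)·(7/8) + (7)·(1/8) = 35/8.
s2: (0)·(7/8) + (-1)·(1/8) = -1/8.
s3: (4)·(7/8) + (5)·(1/8) = 33/8.
The best pure response is s1 with expected payoff 35/8.

35/8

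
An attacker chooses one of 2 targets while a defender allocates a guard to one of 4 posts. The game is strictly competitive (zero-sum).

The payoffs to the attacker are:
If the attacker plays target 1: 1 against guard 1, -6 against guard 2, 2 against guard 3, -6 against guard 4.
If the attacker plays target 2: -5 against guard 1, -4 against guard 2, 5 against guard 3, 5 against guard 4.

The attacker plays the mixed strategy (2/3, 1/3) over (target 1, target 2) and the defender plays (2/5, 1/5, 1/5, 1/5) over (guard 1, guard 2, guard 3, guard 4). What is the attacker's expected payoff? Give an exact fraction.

Against (2/5, 1/5, 1/5, 1/5), each row's expected payoff is target 1: -8/5; target 2: -4/5.
Taking the (2/3, 1/3)-weighted average: (2/3)·(-8/5) + (1/3)·(-4/5) = -4/3.

-4/3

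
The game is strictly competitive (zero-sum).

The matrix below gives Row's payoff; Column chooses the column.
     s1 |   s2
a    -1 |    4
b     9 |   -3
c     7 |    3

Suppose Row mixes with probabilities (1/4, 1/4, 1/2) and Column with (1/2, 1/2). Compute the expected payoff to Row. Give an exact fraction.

29/8

Against (1/2, 1/2), each row's expected payoff is a: 3/2; b: 3; c: 5.
Taking the (1/4, 1/4, 1/2)-weighted average: (1/4)·(3/2) + (1/4)·(3) + (1/2)·(5) = 29/8.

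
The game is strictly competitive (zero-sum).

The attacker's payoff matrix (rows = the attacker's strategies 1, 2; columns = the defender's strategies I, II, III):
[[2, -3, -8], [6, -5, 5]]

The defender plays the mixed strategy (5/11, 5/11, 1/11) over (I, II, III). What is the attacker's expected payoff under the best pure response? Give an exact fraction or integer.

10/11

1: (2)·(5/11) + (-3)·(5/11) + (-8)·(1/11) = -13/11.
2: (6)·(5/11) + (-5)·(5/11) + (5)·(1/11) = 10/11.
The best pure response is 2 with expected payoff 10/11.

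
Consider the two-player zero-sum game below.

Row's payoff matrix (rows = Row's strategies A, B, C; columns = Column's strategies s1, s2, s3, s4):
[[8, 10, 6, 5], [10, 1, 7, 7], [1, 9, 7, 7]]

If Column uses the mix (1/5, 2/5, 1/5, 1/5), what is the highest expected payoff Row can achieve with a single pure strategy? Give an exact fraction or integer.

39/5

A: (8)·(1/5) + (10)·(2/5) + (6)·(1/5) + (5)·(1/5) = 39/5.
B: (10)·(1/5) + (1)·(2/5) + (7)·(1/5) + (7)·(1/5) = 26/5.
C: (1)·(1/5) + (9)·(2/5) + (7)·(1/5) + (7)·(1/5) = 33/5.
The best pure response is A with expected payoff 39/5.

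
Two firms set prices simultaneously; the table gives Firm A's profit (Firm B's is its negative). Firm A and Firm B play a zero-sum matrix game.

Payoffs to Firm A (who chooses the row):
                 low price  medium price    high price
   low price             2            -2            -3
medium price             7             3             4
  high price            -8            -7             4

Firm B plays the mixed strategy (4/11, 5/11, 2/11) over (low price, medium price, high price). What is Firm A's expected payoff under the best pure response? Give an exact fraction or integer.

low price: (2)·(4/11) + (-2)·(5/11) + (-3)·(2/11) = -8/11.
medium price: (7)·(4/11) + (3)·(5/11) + (4)·(2/11) = 51/11.
high price: (-8)·(4/11) + (-7)·(5/11) + (4)·(2/11) = -59/11.
The best pure response is medium price with expected payoff 51/11.

51/11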